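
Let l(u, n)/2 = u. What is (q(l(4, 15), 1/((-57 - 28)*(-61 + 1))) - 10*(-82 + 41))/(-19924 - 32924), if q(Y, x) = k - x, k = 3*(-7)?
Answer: -1983899/269524800 ≈ -0.0073607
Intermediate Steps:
k = -21
l(u, n) = 2*u
q(Y, x) = -21 - x
(q(l(4, 15), 1/((-57 - 28)*(-61 + 1))) - 10*(-82 + 41))/(-19924 - 32924) = ((-21 - 1/((-57 - 28)*(-61 + 1))) - 10*(-82 + 41))/(-19924 - 32924) = ((-21 - 1/((-85*(-60)))) - 10*(-41))/(-52848) = ((-21 - 1/5100) + 410)*(-1/52848) = (-107101/5100 + 410)*(-1/52848) = (1983899/5100)*(-1/52848) = -1983899/269524800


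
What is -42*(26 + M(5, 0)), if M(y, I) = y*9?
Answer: -2982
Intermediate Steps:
M(y, I) = 9*y
-42*(26 + M(5, 0)) = -42*(26 + 9*5) = -42*(26 + 45) = -42*71 = -2982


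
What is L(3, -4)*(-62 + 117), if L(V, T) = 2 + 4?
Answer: 330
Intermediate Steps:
L(V, T) = 6
L(3, -4)*(-62 + 117) = 6*(-62 + 117) = 6*55 = 330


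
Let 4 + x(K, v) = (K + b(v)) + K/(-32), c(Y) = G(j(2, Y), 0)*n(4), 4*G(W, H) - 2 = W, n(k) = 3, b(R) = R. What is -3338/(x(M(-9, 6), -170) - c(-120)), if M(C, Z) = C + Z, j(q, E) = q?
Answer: 106816/5757 ≈ 18.554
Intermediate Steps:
G(W, H) = ½ + W/4
c(Y) = 3 (c(Y) = (½ + (¼)*2)*3 = (½ + ½)*3 = 1*3 = 3)
x(K, v) = -4 + v + 31*K/32 (x(K, v) = -4 + ((K + v) + K/(-32)) = -4 + ((K + v) + K*(-1/32)) = -4 + ((K + v) - K/32) = -4 + (v + 31*K/32) = -4 + v + 31*K/32)
-3338/(x(M(-9, 6), -170) - c(-120)) = -3338/((-4 - 170 + 31*(-9 + 6)/32) - 1*3) = -3338/((-4 - 170 + (31/32)*(-3)) - 3) = -3338/((-4 - 170 - 93/32) - 3) = -3338/(-5661/32 - 3) = -3338/(-5757/32) = -3338*(-32/5757) = 106816/5757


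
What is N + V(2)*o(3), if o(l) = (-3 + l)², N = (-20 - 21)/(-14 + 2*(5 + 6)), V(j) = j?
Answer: -41/8 ≈ -5.1250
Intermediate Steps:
N = -41/8 (N = -41/(-14 + 2*11) = -41/(-14 + 22) = -41/8 ≈ -5.1250)
N + V(2)*o(3) = -41/8 + 2*(-3 + 3)² = -41/8 + 2*0² = -41/8 + 2*0 = -41/8 + 0 = -41/8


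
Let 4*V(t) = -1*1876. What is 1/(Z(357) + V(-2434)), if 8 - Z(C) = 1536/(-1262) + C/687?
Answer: -144499/66513256 ≈ -0.0021725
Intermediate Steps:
Z(C) = 5816/631 - C/687 (Z(C) = 8 - (1536/(-1262) + C/687) = 8 - (1536*(-1/1262) + C*(1/687)) = 8 - (-768/631 + C/687) = 8 + (768/631 - C/687) = 5816/631 - C/687)
V(t) = -469 (V(t) = (-1*1876)/4 = (¼)*(-1876) = -469)
1/(Z(357) + V(-2434)) = 1/((5816/631 - 1/687*357) - 469) = 1/((5816/631 - 119/229) - 469) = 1/(1256775/144499 - 469) = 1/(-66513256/144499) = -144499/66513256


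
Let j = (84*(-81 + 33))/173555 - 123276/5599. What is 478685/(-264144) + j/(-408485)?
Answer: -190003061407358314013/104849040626224078800 ≈ -1.8122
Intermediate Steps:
j = -21417741348/971734445 (j = (84*(-48))*(1/173555) - 123276*1/5599 = -4032*1/173555 - 123276/5599 = -4032/173555 - 123276/5599 = -21417741348/971734445 ≈ -22.041)
478685/(-264144) + j/(-408485) = 478685/(-264144) - 21417741348/971734445/(-408485) = 478685*(-1/264144) - 21417741348/971734445*(-1/408485) = -478685/264144 + 21417741348/396938944765825 = -190003061407358314013/104849040626224078800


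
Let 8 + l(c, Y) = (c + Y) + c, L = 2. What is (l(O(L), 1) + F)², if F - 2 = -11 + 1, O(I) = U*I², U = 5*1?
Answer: 625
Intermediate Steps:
U = 5
O(I) = 5*I²
l(c, Y) = -8 + Y + 2*c (l(c, Y) = -8 + ((c + Y) + c) = -8 + ((Y + c) + c) = -8 + (Y + 2*c) = -8 + Y + 2*c)
F = -8 (F = 2 + (-11 + 1) = 2 - 10 = -8)
(l(O(L), 1) + F)² = ((-8 + 1 + 2*(5*2²)) - 8)² = ((-8 + 1 + 2*(5*4)) - 8)² = ((-8 + 1 + 2*20) - 8)² = ((-8 + 1 + 40) - 8)² = (33 - 8)² = 25² = 625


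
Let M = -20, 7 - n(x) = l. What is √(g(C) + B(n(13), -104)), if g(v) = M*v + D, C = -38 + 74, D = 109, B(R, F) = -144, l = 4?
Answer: I*√755 ≈ 27.477*I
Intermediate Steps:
n(x) = 3 (n(x) = 7 - 1*4 = 7 - 4 = 3)
C = 36
g(v) = 109 - 20*v (g(v) = -20*v + 109 = 109 - 20*v)
√(g(C) + B(n(13), -104)) = √((109 - 20*36) - 144) = √((109 - 720) - 144) = √(-611 - 144) = √(-755) = I*√755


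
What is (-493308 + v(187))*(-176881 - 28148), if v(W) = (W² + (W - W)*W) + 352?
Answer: 93900616623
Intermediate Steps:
v(W) = 352 + W² (v(W) = (W² + 0*W) + 352 = (W² + 0) + 352 = W² + 352 = 352 + W²)
(-493308 + v(187))*(-176881 - 28148) = (-493308 + (352 + 187²))*(-176881 - 28148) = (-493308 + (352 + 34969))*(-205029) = (-493308 + 35321)*(-205029) = -457987*(-205029) = 93900616623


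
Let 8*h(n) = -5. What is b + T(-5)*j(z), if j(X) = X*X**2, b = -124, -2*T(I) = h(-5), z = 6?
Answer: -113/2 ≈ -56.500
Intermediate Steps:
h(n) = -5/8 (h(n) = (1/8)*(-5) = -5/8)
T(I) = 5/16 (T(I) = -1/2*(-5/8) = 5/16)
j(X) = X**3
b + T(-5)*j(z) = -124 + (5/16)*6**3 = -124 + (5/16)*216 = -124 + 135/2 = -113/2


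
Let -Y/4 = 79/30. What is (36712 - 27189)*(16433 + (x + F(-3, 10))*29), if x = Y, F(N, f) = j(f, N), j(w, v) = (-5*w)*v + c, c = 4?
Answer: 2941683269/15 ≈ 1.9611e+8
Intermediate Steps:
j(w, v) = 4 - 5*v*w (j(w, v) = (-5*w)*v + 4 = -5*v*w + 4 = 4 - 5*v*w)
F(N, f) = 4 - 5*N*f
Y = -158/15 (Y = -316/30 = -4*79/30 = -158/15 ≈ -10.533)
x = -158/15 ≈ -10.533
(36712 - 27189)*(16433 + (x + F(-3, 10))*29) = (36712 - 27189)*(16433 + (-158/15 + (4 - 5*(-3)*10))*29) = 9523*(16433 + (-158/15 + (4 + 150))*29) = 9523*(16433 + (-158/15 + 154)*29) = 9523*(16433 + (2152/15)*29) = 9523*(16433 + 62408/15) = 9523*(308903/15) = 2941683269/15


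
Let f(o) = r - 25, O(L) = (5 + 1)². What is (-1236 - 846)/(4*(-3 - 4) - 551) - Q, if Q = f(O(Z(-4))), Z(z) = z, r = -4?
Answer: 6291/193 ≈ 32.596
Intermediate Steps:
O(L) = 36 (O(L) = 6² = 36)
f(o) = -29 (f(o) = -4 - 25 = -29)
Q = -29
(-1236 - 846)/(4*(-3 - 4) - 551) - Q = (-1236 - 846)/(4*(-3 - 4) - 551) - 1*(-29) = -2082/(4*(-7) - 551) + 29 = -2082/(-28 - 551) + 29 = -2082/(-579) + 29 = -2082*(-1/579) + 29 = 694/193 + 29 = 6291/193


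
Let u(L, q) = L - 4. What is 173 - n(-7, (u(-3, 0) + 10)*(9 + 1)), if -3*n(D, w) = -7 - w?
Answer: 482/3 ≈ 160.67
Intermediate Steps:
u(L, q) = -4 + L
n(D, w) = 7/3 + w/3 (n(D, w) = -(-7 - w)/3 = 7/3 + w/3)
173 - n(-7, (u(-3, 0) + 10)*(9 + 1)) = 173 - (7/3 + (((-4 - 3) + 10)*(9 + 1))/3) = 173 - (7/3 + ((-7 + 10)*10)/3) = 173 - (7/3 + (3*10)/3) = 173 - (7/3 + (1/3)*30) = 173 - (7/3 + 10) = 173 - 1*37/3 = 173 - 37/3 = 482/3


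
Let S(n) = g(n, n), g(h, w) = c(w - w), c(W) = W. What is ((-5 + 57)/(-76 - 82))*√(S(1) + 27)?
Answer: -78*√3/79 ≈ -1.7101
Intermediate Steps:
g(h, w) = 0 (g(h, w) = w - w = 0)
S(n) = 0
((-5 + 57)/(-76 - 82))*√(S(1) + 27) = ((-5 + 57)/(-76 - 82))*√(0 + 27) = (52/(-158))*√27 = (52*(-1/158))*(3*√3) = -78*√3/79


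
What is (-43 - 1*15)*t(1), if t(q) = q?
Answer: -58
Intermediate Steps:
(-43 - 1*15)*t(1) = (-43 - 1*15)*1 = (-43 - 15)*1 = -58*1 = -58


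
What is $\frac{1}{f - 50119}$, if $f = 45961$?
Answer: $- \frac{1}{4158} \approx -0.0002405$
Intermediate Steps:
$\frac{1}{f - 50119} = \frac{1}{45961 - 50119} = \frac{1}{-4158} = - \frac{1}{4158}$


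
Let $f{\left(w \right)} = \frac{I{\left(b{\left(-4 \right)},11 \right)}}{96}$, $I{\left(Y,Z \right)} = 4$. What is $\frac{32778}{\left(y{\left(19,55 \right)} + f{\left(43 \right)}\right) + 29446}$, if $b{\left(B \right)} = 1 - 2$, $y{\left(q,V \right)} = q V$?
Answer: $\frac{786672}{731785} \approx 1.075$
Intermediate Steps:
$y{\left(q,V \right)} = V q$
$b{\left(B \right)} = -1$ ($b{\left(B \right)} = 1 - 2 = -1$)
$f{\left(w \right)} = \frac{1}{24}$ ($f{\left(w \right)} = \frac{4}{96} = 4 \cdot \frac{1}{96} = \frac{1}{24}$)
$\frac{32778}{\left(y{\left(19,55 \right)} + f{\left(43 \right)}\right) + 29446} = \frac{32778}{\left(55 \cdot 19 + \frac{1}{24}\right) + 29446} = \frac{32778}{\left(1045 + \frac{1}{24}\right) + 29446} = \frac{32778}{\frac{25081}{24} + 29446} = \frac{32778}{\frac{731785}{24}} = 32778 \cdot \frac{24}{731785} = \frac{786672}{731785}$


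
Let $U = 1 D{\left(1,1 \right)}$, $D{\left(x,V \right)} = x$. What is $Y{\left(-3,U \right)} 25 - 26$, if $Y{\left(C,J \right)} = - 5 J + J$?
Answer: $-126$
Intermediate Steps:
$U = 1$ ($U = 1 \cdot 1 = 1$)
$Y{\left(C,J \right)} = - 4 J$
$Y{\left(-3,U \right)} 25 - 26 = \left(-4\right) 1 \cdot 25 - 26 = \left(-4\right) 25 - 26 = -100 - 26 = -126$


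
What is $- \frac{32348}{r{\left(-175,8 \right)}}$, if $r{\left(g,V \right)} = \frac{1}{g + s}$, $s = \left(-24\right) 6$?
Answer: $10319012$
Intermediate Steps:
$s = -144$
$r{\left(g,V \right)} = \frac{1}{-144 + g}$ ($r{\left(g,V \right)} = \frac{1}{g - 144} = \frac{1}{-144 + g}$)
$- \frac{32348}{r{\left(-175,8 \right)}} = - \frac{32348}{\frac{1}{-144 - 175}} = - \frac{32348}{\frac{1}{-319}} = - \frac{32348}{- \frac{1}{319}} = \left(-32348\right) \left(-319\right) = 10319012$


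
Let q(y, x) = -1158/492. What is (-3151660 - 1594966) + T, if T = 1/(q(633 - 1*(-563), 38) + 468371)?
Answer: -182300005133272/38406229 ≈ -4.7466e+6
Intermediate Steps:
q(y, x) = -193/82 (q(y, x) = -1158*1/492 = -193/82)
T = 82/38406229 (T = 1/(-193/82 + 468371) = 1/(38406229/82) = 82/38406229 ≈ 2.1351e-6)
(-3151660 - 1594966) + T = (-3151660 - 1594966) + 82/38406229 = -4746626 + 82/38406229 = -182300005133272/38406229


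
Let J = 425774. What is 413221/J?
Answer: 413221/425774 ≈ 0.97052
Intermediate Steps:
413221/J = 413221/425774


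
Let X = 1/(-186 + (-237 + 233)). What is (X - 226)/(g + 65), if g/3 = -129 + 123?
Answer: -42941/8930 ≈ -4.8086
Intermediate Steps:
X = -1/190 (X = 1/(-186 - 4) = 1/(-190) = -1/190 ≈ -0.0052632)
g = -18 (g = 3*(-129 + 123) = 3*(-6) = -18)
(X - 226)/(g + 65) = (-1/190 - 226)/(-18 + 65) = -42941/190/47 = -42941/190*1/47 = -42941/8930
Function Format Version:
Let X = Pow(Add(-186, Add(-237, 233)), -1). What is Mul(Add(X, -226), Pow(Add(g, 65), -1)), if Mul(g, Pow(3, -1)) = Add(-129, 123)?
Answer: Rational(-42941, 8930) ≈ -4.8086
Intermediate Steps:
X = Rational(-1, 190) (X = Pow(Add(-186, -4), -1) = Pow(-190, -1) = Rational(-1, 190) ≈ -0.0052632)
g = -18 (g = Mul(3, Add(-129, 123)) = Mul(3, -6) = -18)
Mul(Add(X, -226), Pow(Add(g, 65), -1)) = Mul(Add(Rational(-1, 190), -226), Pow(Add(-18, 65), -1)) = Mul(Rational(-42941, 190), Pow(47, -1)) = Mul(Rational(-42941, 190), Rational(1, 47)) = Rational(-42941, 8930)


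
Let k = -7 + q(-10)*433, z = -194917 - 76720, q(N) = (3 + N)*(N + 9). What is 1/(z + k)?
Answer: -1/268613 ≈ -3.7228e-6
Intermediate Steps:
q(N) = (3 + N)*(9 + N)
z = -271637
k = 3024 (k = -7 + (27 + (-10)² + 12*(-10))*433 = -7 + (27 + 100 - 120)*433 = -7 + 7*433 = -7 + 3031 = 3024)
1/(z + k) = 1/(-271637 + 3024) = 1/(-268613) = -1/268613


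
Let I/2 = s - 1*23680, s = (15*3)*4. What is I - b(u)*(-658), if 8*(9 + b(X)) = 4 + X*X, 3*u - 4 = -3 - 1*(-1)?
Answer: -473008/9 ≈ -52556.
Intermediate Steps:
s = 180 (s = 45*4 = 180)
u = ⅔ (u = 4/3 + (-3 - 1*(-1))/3 = 4/3 + (-3 + 1)/3 = 4/3 + (⅓)*(-2) = 4/3 - ⅔ = ⅔ ≈ 0.66667)
I = -47000 (I = 2*(180 - 1*23680) = 2*(180 - 23680) = 2*(-23500) = -47000)
b(X) = -17/2 + X²/8 (b(X) = -9 + (4 + X*X)/8 = -9 + (4 + X²)/8 = -9 + (½ + X²/8) = -17/2 + X²/8)
I - b(u)*(-658) = -47000 - (-17/2 + (⅔)²/8)*(-658) = -47000 - (-17/2 + (⅛)*(4/9))*(-658) = -47000 - (-17/2 + 1/18)*(-658) = -47000 - (-76)*(-658)/9 = -47000 - 1*50008/9 = -47000 - 50008/9 = -473008/9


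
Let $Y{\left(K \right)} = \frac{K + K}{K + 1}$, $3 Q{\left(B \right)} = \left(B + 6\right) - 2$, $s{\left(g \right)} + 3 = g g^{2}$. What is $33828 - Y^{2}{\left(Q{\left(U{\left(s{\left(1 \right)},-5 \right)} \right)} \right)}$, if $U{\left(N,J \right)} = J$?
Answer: $33827$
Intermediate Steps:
$s{\left(g \right)} = -3 + g^{3}$ ($s{\left(g \right)} = -3 + g g^{2} = -3 + g^{3}$)
$Q{\left(B \right)} = \frac{4}{3} + \frac{B}{3}$ ($Q{\left(B \right)} = \frac{\left(B + 6\right) - 2}{3} = \frac{\left(6 + B\right) - 2}{3} = \frac{4 + B}{3} = \frac{4}{3} + \frac{B}{3}$)
$Y{\left(K \right)} = \frac{2 K}{1 + K}$
$33828 - Y^{2}{\left(Q{\left(U{\left(s{\left(1 \right)},-5 \right)} \right)} \right)} = 33828 - \left(\frac{2 \left(\frac{4}{3} + \frac{1}{3} \left(-5\right)\right)}{1 + \left(\frac{4}{3} + \frac{1}{3} \left(-5\right)\right)}\right)^{2} = 33828 - \left(\frac{2 \left(\frac{4}{3} - \frac{5}{3}\right)}{1 + \left(\frac{4}{3} - \frac{5}{3}\right)}\right)^{2} = 33828 - \left(2 \left(- \frac{1}{3}\right) \frac{1}{1 - \frac{1}{3}}\right)^{2} = 33828 - \left(2 \left(- \frac{1}{3}\right) \frac{1}{\frac{2}{3}}\right)^{2} = 33828 - \left(2 \left(- \frac{1}{3}\right) \frac{3}{2}\right)^{2} = 33828 - \left(-1\right)^{2} = 33828 - 1 = 33827$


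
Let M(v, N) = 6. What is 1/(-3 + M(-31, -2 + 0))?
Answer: ⅓ ≈ 0.33333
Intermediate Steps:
1/(-3 + M(-31, -2 + 0)) = 1/(-3 + 6) = 1/3 = ⅓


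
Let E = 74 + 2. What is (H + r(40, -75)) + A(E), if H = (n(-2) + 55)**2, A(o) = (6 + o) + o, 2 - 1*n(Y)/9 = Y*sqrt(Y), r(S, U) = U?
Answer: 4764 + 2628*I*sqrt(2) ≈ 4764.0 + 3716.6*I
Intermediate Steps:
E = 76
n(Y) = 18 - 9*Y**(3/2) (n(Y) = 18 - 9*Y*sqrt(Y) = 18 - 9*Y**(3/2))
A(o) = 6 + 2*o
H = (73 + 18*I*sqrt(2))**2 (H = ((18 - (-18)*I*sqrt(2)) + 55)**2 = ((18 + 18*I*sqrt(2)) + 55)**2 = (73 + 18*I*sqrt(2))**2 ≈ 4681.0 + 3716.6*I)
(H + r(40, -75)) + A(E) = ((4681 + 2628*I*sqrt(2)) - 75) + (6 + 2*76) = (4606 + 2628*I*sqrt(2)) + (6 + 152) = (4606 + 2628*I*sqrt(2)) + 158 = 4764 + 2628*I*sqrt(2)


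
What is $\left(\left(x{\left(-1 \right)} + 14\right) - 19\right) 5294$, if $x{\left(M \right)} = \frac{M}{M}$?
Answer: $-21176$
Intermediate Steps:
$x{\left(M \right)} = 1$
$\left(\left(x{\left(-1 \right)} + 14\right) - 19\right) 5294 = \left(\left(1 + 14\right) - 19\right) 5294 = \left(15 - 19\right) 5294 = \left(-4\right) 5294 = -21176$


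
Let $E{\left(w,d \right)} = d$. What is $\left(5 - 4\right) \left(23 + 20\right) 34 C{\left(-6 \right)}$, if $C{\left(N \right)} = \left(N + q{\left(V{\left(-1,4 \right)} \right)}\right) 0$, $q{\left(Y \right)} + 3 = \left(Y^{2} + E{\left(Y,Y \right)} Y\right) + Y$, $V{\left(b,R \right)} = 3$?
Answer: $0$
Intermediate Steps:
$q{\left(Y \right)} = -3 + Y + 2 Y^{2}$ ($q{\left(Y \right)} = -3 + \left(\left(Y^{2} + Y Y\right) + Y\right) = -3 + \left(\left(Y^{2} + Y^{2}\right) + Y\right) = -3 + \left(2 Y^{2} + Y\right) = -3 + \left(Y + 2 Y^{2}\right) = -3 + Y + 2 Y^{2}$)
$C{\left(N \right)} = 0$ ($C{\left(N \right)} = \left(N + \left(-3 + 3 + 2 \cdot 3^{2}\right)\right) 0 = \left(N + \left(-3 + 3 + 2 \cdot 9\right)\right) 0 = \left(N + \left(-3 + 3 + 18\right)\right) 0 = \left(N + 18\right) 0 = \left(18 + N\right) 0 = 0$)
$\left(5 - 4\right) \left(23 + 20\right) 34 C{\left(-6 \right)} = \left(5 - 4\right) \left(23 + 20\right) 34 \cdot 0 = 1 \cdot 43 \cdot 34 \cdot 0 = 43 \cdot 34 \cdot 0 = 1462 \cdot 0 = 0$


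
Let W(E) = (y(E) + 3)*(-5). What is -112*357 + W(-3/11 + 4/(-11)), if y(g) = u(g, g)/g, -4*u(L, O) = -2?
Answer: -559931/14 ≈ -39995.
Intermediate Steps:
u(L, O) = ½ (u(L, O) = -¼*(-2) = ½)
y(g) = 1/(2*g)
W(E) = -15 - 5/(2*E) (W(E) = (1/(2*E) + 3)*(-5) = (3 + 1/(2*E))*(-5) = -15 - 5/(2*E))
-112*357 + W(-3/11 + 4/(-11)) = -112*357 + (-15 - 5/(2*(-3/11 + 4/(-11)))) = -39984 + (-15 - 5/(2*(-3*1/11 + 4*(-1/11)))) = -39984 + (-15 - 5/(2*(-3/11 - 4/11))) = -39984 + (-15 - 5/(2*(-7/11))) = -39984 + (-15 - 5/2*(-11/7)) = -39984 + (-15 + 55/14) = -39984 - 155/14 = -559931/14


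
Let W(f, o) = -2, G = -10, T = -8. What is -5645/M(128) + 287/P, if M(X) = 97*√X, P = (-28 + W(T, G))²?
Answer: 287/900 - 5645*√2/1552 ≈ -4.8250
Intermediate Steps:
P = 900 (P = (-28 - 2)² = (-30)² = 900)
-5645/M(128) + 287/P = -5645*√2/1552 + 287/900 = 287/900 - 5645*√2/1552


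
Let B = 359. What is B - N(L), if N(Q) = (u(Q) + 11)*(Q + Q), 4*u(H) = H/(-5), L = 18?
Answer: -23/5 ≈ -4.6000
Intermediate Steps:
u(H) = -H/20 (u(H) = (H/(-5))/4 = (H*(-⅕))/4 = (-H/5)/4 = -H/20)
N(Q) = 2*Q*(11 - Q/20) (N(Q) = (-Q/20 + 11)*(Q + Q) = (11 - Q/20)*(2*Q) = 2*Q*(11 - Q/20))
B - N(L) = 359 - 18*(220 - 1*18)/10 = 359 - 18*(220 - 18)/10 = 359 - 18*202/10 = 359 - 1*1818/5 = 359 - 1818/5 = -23/5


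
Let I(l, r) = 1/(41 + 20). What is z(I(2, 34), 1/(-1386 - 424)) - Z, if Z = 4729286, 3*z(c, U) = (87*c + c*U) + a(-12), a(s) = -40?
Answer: -1566485660711/331230 ≈ -4.7293e+6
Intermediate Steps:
I(l, r) = 1/61
z(c, U) = -40/3 + 29*c + U*c/3 (z(c, U) = ((87*c + c*U) - 40)/3 = ((87*c + U*c) - 40)/3 = (-40 + 87*c + U*c)/3 = -40/3 + 29*c + U*c/3)
z(I(2, 34), 1/(-1386 - 424)) - Z = (-40/3 + 29*(1/61) + (1/3)*(1/61)/(-1386 - 424)) - 1*4729286 = (-40/3 + 29/61 + (1/3)*(1/61)/(-1810)) - 4729286 = (-40/3 + 29/61 + (1/3)*(-1/1810)*(1/61)) - 4729286 = (-40/3 + 29/61 - 1/331230) - 4729286 = -4258931/331230 - 4729286 = -1566485660711/331230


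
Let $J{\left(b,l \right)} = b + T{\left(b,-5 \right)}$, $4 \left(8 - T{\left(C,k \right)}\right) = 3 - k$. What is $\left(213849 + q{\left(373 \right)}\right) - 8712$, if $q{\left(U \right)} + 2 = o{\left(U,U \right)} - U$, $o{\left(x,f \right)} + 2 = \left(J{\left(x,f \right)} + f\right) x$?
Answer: $485256$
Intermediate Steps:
$T{\left(C,k \right)} = \frac{29}{4} + \frac{k}{4}$ ($T{\left(C,k \right)} = 8 - \frac{3 - k}{4} = 8 + \left(- \frac{3}{4} + \frac{k}{4}\right) = \frac{29}{4} + \frac{k}{4}$)
$J{\left(b,l \right)} = 6 + b$ ($J{\left(b,l \right)} = b + \left(\frac{29}{4} + \frac{1}{4} \left(-5\right)\right) = b + \left(\frac{29}{4} - \frac{5}{4}\right) = b + 6 = 6 + b$)
$o{\left(x,f \right)} = -2 + x \left(6 + f + x\right)$ ($o{\left(x,f \right)} = -2 + \left(\left(6 + x\right) + f\right) x = -2 + \left(6 + f + x\right) x = -2 + x \left(6 + f + x\right)$)
$q{\left(U \right)} = -4 + U^{2} - U + U \left(6 + U\right)$ ($q{\left(U \right)} = -2 - \left(2 + U - U U - U \left(6 + U\right)\right) = -2 - \left(2 + U - U^{2} - U \left(6 + U\right)\right) = -2 + \left(-2 + U^{2} - U + U \left(6 + U\right)\right) = -4 + U^{2} - U + U \left(6 + U\right)$)
$\left(213849 + q{\left(373 \right)}\right) - 8712 = \left(213849 + \left(-4 + 2 \cdot 373^{2} + 5 \cdot 373\right)\right) - 8712 = \left(213849 + \left(-4 + 2 \cdot 139129 + 1865\right)\right) - 8712 = \left(213849 + \left(-4 + 278258 + 1865\right)\right) - 8712 = \left(213849 + 280119\right) - 8712 = 493968 - 8712 = 485256$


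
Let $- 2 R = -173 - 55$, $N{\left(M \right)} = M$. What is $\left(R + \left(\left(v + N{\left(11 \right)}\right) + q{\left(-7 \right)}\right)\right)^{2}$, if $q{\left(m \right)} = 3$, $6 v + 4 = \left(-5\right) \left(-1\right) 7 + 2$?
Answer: $\frac{71289}{4} \approx 17822.0$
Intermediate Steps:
$v = \frac{11}{2}$ ($v = - \frac{2}{3} + \frac{\left(-5\right) \left(-1\right) 7 + 2}{6} = - \frac{2}{3} + \frac{5 \cdot 7 + 2}{6} = - \frac{2}{3} + \frac{35 + 2}{6} = - \frac{2}{3} + \frac{1}{6} \cdot 37 = - \frac{2}{3} + \frac{37}{6} = \frac{11}{2} \approx 5.5$)
$R = 114$ ($R = - \frac{-173 - 55}{2} = \left(- \frac{1}{2}\right) \left(-228\right) = 114$)
$\left(R + \left(\left(v + N{\left(11 \right)}\right) + q{\left(-7 \right)}\right)\right)^{2} = \left(114 + \left(\left(\frac{11}{2} + 11\right) + 3\right)\right)^{2} = \left(114 + \left(\frac{33}{2} + 3\right)\right)^{2} = \left(114 + \frac{39}{2}\right)^{2} = \left(\frac{267}{2}\right)^{2} = \frac{71289}{4}$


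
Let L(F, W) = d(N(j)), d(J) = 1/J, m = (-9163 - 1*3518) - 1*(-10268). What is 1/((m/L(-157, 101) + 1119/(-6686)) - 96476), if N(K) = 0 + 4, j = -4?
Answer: -6686/709572927 ≈ -9.4226e-6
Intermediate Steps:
N(K) = 4
m = -2413 (m = (-9163 - 3518) + 10268 = -12681 + 10268 = -2413)
L(F, W) = 1/4
1/((m/L(-157, 101) + 1119/(-6686)) - 96476) = 1/((-2413/1/4 + 1119/(-6686)) - 96476) = 1/((-2413*4 + 1119*(-1/6686)) - 96476) = 1/((-9652 - 1119/6686) - 96476) = 1/(-64534391/6686 - 96476) = 1/(-709572927/6686) = -6686/709572927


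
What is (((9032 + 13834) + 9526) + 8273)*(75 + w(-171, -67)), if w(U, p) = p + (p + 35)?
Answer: -975960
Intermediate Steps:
w(U, p) = 35 + 2*p (w(U, p) = p + (35 + p) = 35 + 2*p)
(((9032 + 13834) + 9526) + 8273)*(75 + w(-171, -67)) = (((9032 + 13834) + 9526) + 8273)*(75 + (35 + 2*(-67))) = ((22866 + 9526) + 8273)*(75 + (35 - 134)) = (32392 + 8273)*(75 - 99) = 40665*(-24) = -975960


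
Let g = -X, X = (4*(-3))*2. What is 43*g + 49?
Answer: 1081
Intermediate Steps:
X = -24 (X = -12*2 = -24)
g = 24 (g = -1*(-24) = 24)
43*g + 49 = 43*24 + 49 = 1032 + 49 = 1081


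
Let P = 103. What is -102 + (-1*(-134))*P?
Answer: 13700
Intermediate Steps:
-102 + (-1*(-134))*P = -102 - 1*(-134)*103 = -102 + 134*103 = -102 + 13802 = 13700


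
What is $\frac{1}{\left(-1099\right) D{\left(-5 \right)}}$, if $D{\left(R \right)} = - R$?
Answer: $- \frac{1}{5495} \approx -0.00018198$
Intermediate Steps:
$\frac{1}{\left(-1099\right) D{\left(-5 \right)}} = \frac{1}{\left(-1099\right) \left(\left(-1\right) \left(-5\right)\right)} = \frac{1}{\left(-1099\right) 5} = \frac{1}{-5495} = - \frac{1}{5495}$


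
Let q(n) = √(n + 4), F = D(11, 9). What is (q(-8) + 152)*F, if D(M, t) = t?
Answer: 1368 + 18*I ≈ 1368.0 + 18.0*I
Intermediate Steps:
F = 9
q(n) = √(4 + n)
(q(-8) + 152)*F = (√(4 - 8) + 152)*9 = (√(-4) + 152)*9 = (2*I + 152)*9 = (152 + 2*I)*9 = 1368 + 18*I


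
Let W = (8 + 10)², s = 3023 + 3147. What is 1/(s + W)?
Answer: 1/6494 ≈ 0.00015399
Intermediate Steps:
s = 6170
W = 324 (W = 18² = 324)
1/(s + W) = 1/(6170 + 324) = 1/6494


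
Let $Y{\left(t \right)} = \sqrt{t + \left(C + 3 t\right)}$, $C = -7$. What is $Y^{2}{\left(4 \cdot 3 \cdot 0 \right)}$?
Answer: $-7$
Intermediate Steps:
$Y{\left(t \right)} = \sqrt{-7 + 4 t}$ ($Y{\left(t \right)} = \sqrt{t + \left(-7 + 3 t\right)} = \sqrt{-7 + 4 t}$)
$Y^{2}{\left(4 \cdot 3 \cdot 0 \right)} = \left(\sqrt{-7 + 4 \cdot 4 \cdot 3 \cdot 0}\right)^{2} = \left(\sqrt{-7 + 4 \cdot 12 \cdot 0}\right)^{2} = \left(\sqrt{-7 + 4 \cdot 0}\right)^{2} = \left(\sqrt{-7 + 0}\right)^{2} = \left(\sqrt{-7}\right)^{2} = \left(i \sqrt{7}\right)^{2} = -7$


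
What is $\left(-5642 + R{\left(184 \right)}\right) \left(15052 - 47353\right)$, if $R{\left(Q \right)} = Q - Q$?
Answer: $182242242$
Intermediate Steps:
$R{\left(Q \right)} = 0$
$\left(-5642 + R{\left(184 \right)}\right) \left(15052 - 47353\right) = \left(-5642 + 0\right) \left(15052 - 47353\right) = \left(-5642\right) \left(-32301\right) = 182242242$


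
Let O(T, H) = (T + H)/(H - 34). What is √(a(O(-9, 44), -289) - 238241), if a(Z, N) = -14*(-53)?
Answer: I*√237499 ≈ 487.34*I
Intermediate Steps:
O(T, H) = (H + T)/(-34 + H)
a(Z, N) = 742
√(a(O(-9, 44), -289) - 238241) = √(742 - 238241) = √(-237499) = I*√237499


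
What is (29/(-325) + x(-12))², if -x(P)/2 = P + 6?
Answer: 14984641/105625 ≈ 141.87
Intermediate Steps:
x(P) = -12 - 2*P (x(P) = -2*(P + 6) = -2*(6 + P) = -12 - 2*P)
(29/(-325) + x(-12))² = (29/(-325) + (-12 - 2*(-12)))² = (29*(-1/325) + (-12 + 24))² = (-29/325 + 12)² = (3871/325)² = 14984641/105625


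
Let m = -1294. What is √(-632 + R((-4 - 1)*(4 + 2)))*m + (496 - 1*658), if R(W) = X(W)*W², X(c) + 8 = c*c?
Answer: -162 - 2588*√200542 ≈ -1.1591e+6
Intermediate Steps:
X(c) = -8 + c² (X(c) = -8 + c*c = -8 + c²)
R(W) = W²*(-8 + W²) (R(W) = (-8 + W²)*W² = W²*(-8 + W²))
√(-632 + R((-4 - 1)*(4 + 2)))*m + (496 - 1*658) = √(-632 + ((-4 - 1)*(4 + 2))²*(-8 + ((-4 - 1)*(4 + 2))²))*(-1294) + (496 - 1*658) = √(-632 + (-5*6)²*(-8 + (-5*6)²))*(-1294) + (496 - 658) = √(-632 + (-30)²*(-8 + (-30)²))*(-1294) - 162 = √(-632 + 900*(-8 + 900))*(-1294) - 162 = √(-632 + 900*892)*(-1294) - 162 = √(-632 + 802800)*(-1294) - 162 = √802168*(-1294) - 162 = (2*√200542)*(-1294) - 162 = -2588*√200542 - 162 = -162 - 2588*√200542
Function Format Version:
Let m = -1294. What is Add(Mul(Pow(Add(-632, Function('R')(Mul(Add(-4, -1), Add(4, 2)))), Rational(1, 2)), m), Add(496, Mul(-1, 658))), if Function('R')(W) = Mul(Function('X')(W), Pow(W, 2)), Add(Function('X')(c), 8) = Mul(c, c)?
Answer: Add(-162, Mul(-2588, Pow(200542, Rational(1, 2)))) ≈ -1.1591e+6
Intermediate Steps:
Function('X')(c) = Add(-8, Pow(c, 2)) (Function('X')(c) = Add(-8, Mul(c, c)) = Add(-8, Pow(c, 2)))
Function('R')(W) = Mul(Pow(W, 2), Add(-8, Pow(W, 2))) (Function('R')(W) = Mul(Add(-8, Pow(W, 2)), Pow(W, 2)) = Mul(Pow(W, 2), Add(-8, Pow(W, 2))))
Add(Mul(Pow(Add(-632, Function('R')(Mul(Add(-4, -1), Add(4, 2)))), Rational(1, 2)), m), Add(496, Mul(-1, 658))) = Add(Mul(Pow(Add(-632, Mul(Pow(Mul(Add(-4, -1), Add(4, 2)), 2), Add(-8, Pow(Mul(Add(-4, -1), Add(4, 2)), 2)))), Rational(1, 2)), -1294), Add(496, Mul(-1, 658))) = Add(Mul(Pow(Add(-632, Mul(Pow(Mul(-5, 6), 2), Add(-8, Pow(Mul(-5, 6), 2)))), Rational(1, 2)), -1294), Add(496, -658)) = Add(Mul(Pow(Add(-632, Mul(Pow(-30, 2), Add(-8, Pow(-30, 2)))), Rational(1, 2)), -1294), -162) = Add(Mul(Pow(Add(-632, Mul(900, Add(-8, 900))), Rational(1, 2)), -1294), -162) = Add(Mul(Pow(Add(-632, Mul(900, 892)), Rational(1, 2)), -1294), -162) = Add(Mul(Pow(Add(-632, 802800), Rational(1, 2)), -1294), -162) = Add(Mul(Pow(802168, Rational(1, 2)), -1294), -162) = Add(Mul(Mul(2, Pow(200542, Rational(1, 2))), -1294), -162) = Add(Mul(-2588, Pow(200542, Rational(1, 2))), -162) = Add(-162, Mul(-2588, Pow(200542, Rational(1, 2))))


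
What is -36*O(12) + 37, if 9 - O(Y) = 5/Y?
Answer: -272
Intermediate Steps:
O(Y) = 9 - 5/Y
-36*O(12) + 37 = -36*(9 - 5/12) + 37 = -36*103/12 + 37 = -309 + 37 = -272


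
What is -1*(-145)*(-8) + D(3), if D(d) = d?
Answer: -1157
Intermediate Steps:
-1*(-145)*(-8) + D(3) = -1*(-145)*(-8) + 3 = 145*(-8) + 3 = -1160 + 3 = -1157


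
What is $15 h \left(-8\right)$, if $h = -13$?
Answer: $1560$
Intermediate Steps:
$15 h \left(-8\right) = 15 \left(-13\right) \left(-8\right) = \left(-195\right) \left(-8\right) = 1560$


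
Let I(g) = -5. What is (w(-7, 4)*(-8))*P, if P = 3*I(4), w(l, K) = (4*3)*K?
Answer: 5760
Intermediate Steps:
w(l, K) = 12*K
P = -15 (P = 3*(-5) = -15)
(w(-7, 4)*(-8))*P = ((12*4)*(-8))*(-15) = (48*(-8))*(-15) = -384*(-15) = 5760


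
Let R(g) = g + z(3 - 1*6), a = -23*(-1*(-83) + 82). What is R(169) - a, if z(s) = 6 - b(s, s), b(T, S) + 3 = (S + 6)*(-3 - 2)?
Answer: 3988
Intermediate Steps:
b(T, S) = -33 - 5*S (b(T, S) = -3 + (S + 6)*(-3 - 2) = -3 + (6 + S)*(-5) = -3 + (-30 - 5*S) = -33 - 5*S)
a = -3795 (a = -23*(83 + 82) = -23*165 = -3795)
z(s) = 39 + 5*s (z(s) = 6 - (-33 - 5*s) = 6 + (33 + 5*s) = 39 + 5*s)
R(g) = 24 + g (R(g) = g + (39 + 5*(3 - 1*6)) = g + (39 + 5*(3 - 6)) = g + (39 + 5*(-3)) = g + (39 - 15) = g + 24 = 24 + g)
R(169) - a = (24 + 169) - 1*(-3795) = 193 + 3795 = 3988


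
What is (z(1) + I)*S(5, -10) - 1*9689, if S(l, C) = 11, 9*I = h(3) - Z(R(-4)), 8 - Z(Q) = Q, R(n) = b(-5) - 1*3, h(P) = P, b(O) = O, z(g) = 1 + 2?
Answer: -87047/9 ≈ -9671.9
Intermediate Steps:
z(g) = 3
R(n) = -8 (R(n) = -5 - 1*3 = -5 - 3 = -8)
Z(Q) = 8 - Q
I = -13/9 (I = (3 - (8 - 1*(-8)))/9 = (3 - (8 + 8))/9 = (3 - 1*16)/9 = (3 - 16)/9 = (1/9)*(-13) = -13/9 ≈ -1.4444)
(z(1) + I)*S(5, -10) - 1*9689 = (3 - 13/9)*11 - 1*9689 = (14/9)*11 - 9689 = 154/9 - 9689 = -87047/9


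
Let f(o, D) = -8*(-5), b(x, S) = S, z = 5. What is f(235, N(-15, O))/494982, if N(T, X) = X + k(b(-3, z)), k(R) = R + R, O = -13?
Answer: 20/247491 ≈ 8.0811e-5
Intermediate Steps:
k(R) = 2*R
N(T, X) = 10 + X (N(T, X) = X + 2*5 = X + 10 = 10 + X)
f(o, D) = 40
f(235, N(-15, O))/494982 = 40/494982 = 40*(1/494982) = 20/247491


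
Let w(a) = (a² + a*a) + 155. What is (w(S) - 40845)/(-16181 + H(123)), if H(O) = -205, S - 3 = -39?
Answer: 19049/8193 ≈ 2.3250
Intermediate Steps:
S = -36 (S = 3 - 39 = -36)
w(a) = 155 + 2*a² (w(a) = (a² + a²) + 155 = 2*a² + 155 = 155 + 2*a²)
(w(S) - 40845)/(-16181 + H(123)) = ((155 + 2*(-36)²) - 40845)/(-16181 - 205) = ((155 + 2*1296) - 40845)/(-16386) = ((155 + 2592) - 40845)*(-1/16386) = (2747 - 40845)*(-1/16386) = -38098*(-1/16386) = 19049/8193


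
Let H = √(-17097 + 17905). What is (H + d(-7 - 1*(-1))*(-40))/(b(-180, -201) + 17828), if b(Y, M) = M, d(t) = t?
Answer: 240/17627 + 2*√202/17627 ≈ 0.015228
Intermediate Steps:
H = 2*√202 (H = √808 = 2*√202 ≈ 28.425)
(H + d(-7 - 1*(-1))*(-40))/(b(-180, -201) + 17828) = (2*√202 + (-7 - 1*(-1))*(-40))/(-201 + 17828) = (2*√202 + (-7 + 1)*(-40))/17627 = (2*√202 - 6*(-40))*(1/17627) = (2*√202 + 240)*(1/17627) = (240 + 2*√202)*(1/17627) = 240/17627 + 2*√202/17627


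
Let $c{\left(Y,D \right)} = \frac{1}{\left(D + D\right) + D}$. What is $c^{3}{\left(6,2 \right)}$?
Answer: $\frac{1}{216} \approx 0.0046296$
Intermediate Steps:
$c{\left(Y,D \right)} = \frac{1}{3 D}$ ($c{\left(Y,D \right)} = \frac{1}{2 D + D} = \frac{1}{3 D}$)
$c^{3}{\left(6,2 \right)} = \left(\frac{1}{3 \cdot 2}\right)^{3} = \left(\frac{1}{3} \cdot \frac{1}{2}\right)^{3} = \left(\frac{1}{6}\right)^{3} = \frac{1}{216}$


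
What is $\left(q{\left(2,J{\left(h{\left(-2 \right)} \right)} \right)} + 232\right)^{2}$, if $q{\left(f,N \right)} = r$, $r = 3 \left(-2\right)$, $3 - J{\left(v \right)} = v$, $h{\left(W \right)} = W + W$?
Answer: $51076$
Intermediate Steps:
$h{\left(W \right)} = 2 W$
$J{\left(v \right)} = 3 - v$
$r = -6$
$q{\left(f,N \right)} = -6$
$\left(q{\left(2,J{\left(h{\left(-2 \right)} \right)} \right)} + 232\right)^{2} = \left(-6 + 232\right)^{2} = 226^{2} = 51076$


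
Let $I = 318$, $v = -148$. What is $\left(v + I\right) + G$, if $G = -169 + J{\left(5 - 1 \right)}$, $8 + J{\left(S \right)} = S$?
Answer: $-3$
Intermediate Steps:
$J{\left(S \right)} = -8 + S$
$G = -173$ ($G = -169 + \left(-8 + \left(5 - 1\right)\right) = -169 + \left(-8 + 4\right) = -169 - 4 = -173$)
$\left(v + I\right) + G = \left(-148 + 318\right) - 173 = 170 - 173 = -3$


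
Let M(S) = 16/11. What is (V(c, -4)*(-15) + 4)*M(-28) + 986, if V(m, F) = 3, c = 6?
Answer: 10190/11 ≈ 926.36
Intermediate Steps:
M(S) = 16/11 (M(S) = 16*(1/11) = 16/11)
(V(c, -4)*(-15) + 4)*M(-28) + 986 = (3*(-15) + 4)*(16/11) + 986 = (-45 + 4)*(16/11) + 986 = -41*16/11 + 986 = -656/11 + 986 = 10190/11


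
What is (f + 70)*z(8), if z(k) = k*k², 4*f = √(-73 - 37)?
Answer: 35840 + 128*I*√110 ≈ 35840.0 + 1342.5*I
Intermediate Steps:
f = I*√110/4 (f = √(-73 - 37)/4 = √(-110)/4 = (I*√110)/4 = I*√110/4 ≈ 2.622*I)
z(k) = k³
(f + 70)*z(8) = (I*√110/4 + 70)*8³ = (70 + I*√110/4)*512 = 35840 + 128*I*√110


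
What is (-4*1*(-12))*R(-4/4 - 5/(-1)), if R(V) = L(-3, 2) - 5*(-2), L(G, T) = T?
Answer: 576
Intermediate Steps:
R(V) = 12 (R(V) = 2 - 5*(-2) = 2 + 10 = 12)
(-4*1*(-12))*R(-4/4 - 5/(-1)) = (-4*1*(-12))*12 = -4*(-12)*12 = 48*12 = 576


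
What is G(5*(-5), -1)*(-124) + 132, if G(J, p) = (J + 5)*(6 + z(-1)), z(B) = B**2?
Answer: 17492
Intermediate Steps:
G(J, p) = 35 + 7*J (G(J, p) = (J + 5)*(6 + (-1)**2) = (5 + J)*(6 + 1) = (5 + J)*7 = 35 + 7*J)
G(5*(-5), -1)*(-124) + 132 = (35 + 7*(5*(-5)))*(-124) + 132 = (35 + 7*(-25))*(-124) + 132 = (35 - 175)*(-124) + 132 = -140*(-124) + 132 = 17360 + 132 = 17492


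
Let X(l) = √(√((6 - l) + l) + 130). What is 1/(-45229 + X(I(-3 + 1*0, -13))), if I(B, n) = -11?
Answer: -1/(45229 - √(130 + √6)) ≈ -2.2115e-5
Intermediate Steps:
X(l) = √(130 + √6) (X(l) = √(√6 + 130) = √(130 + √6))
1/(-45229 + X(I(-3 + 1*0, -13))) = 1/(-45229 + √(130 + √6))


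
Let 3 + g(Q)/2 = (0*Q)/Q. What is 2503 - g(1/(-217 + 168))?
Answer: 2509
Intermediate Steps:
g(Q) = -6 (g(Q) = -6 + 2*((0*Q)/Q) = -6 + 2*(0/Q) = -6 + 2*0 = -6 + 0 = -6)
2503 - g(1/(-217 + 168)) = 2503 - 1*(-6) = 2503 + 6 = 2509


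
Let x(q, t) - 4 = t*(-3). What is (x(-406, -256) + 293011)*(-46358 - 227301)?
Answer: -80396361997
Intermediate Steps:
x(q, t) = 4 - 3*t (x(q, t) = 4 + t*(-3) = 4 - 3*t)
(x(-406, -256) + 293011)*(-46358 - 227301) = ((4 - 3*(-256)) + 293011)*(-46358 - 227301) = ((4 + 768) + 293011)*(-273659) = (772 + 293011)*(-273659) = 293783*(-273659) = -80396361997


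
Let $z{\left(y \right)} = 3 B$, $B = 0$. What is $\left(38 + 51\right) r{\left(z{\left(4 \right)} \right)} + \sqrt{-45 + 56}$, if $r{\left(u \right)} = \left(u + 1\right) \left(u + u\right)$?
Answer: $\sqrt{11} \approx 3.3166$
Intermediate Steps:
$z{\left(y \right)} = 0$ ($z{\left(y \right)} = 3 \cdot 0 = 0$)
$r{\left(u \right)} = 2 u \left(1 + u\right)$ ($r{\left(u \right)} = \left(1 + u\right) 2 u = 2 u \left(1 + u\right)$)
$\left(38 + 51\right) r{\left(z{\left(4 \right)} \right)} + \sqrt{-45 + 56} = \left(38 + 51\right) 2 \cdot 0 \left(1 + 0\right) + \sqrt{-45 + 56} = 89 \cdot 2 \cdot 0 \cdot 1 + \sqrt{11} = 89 \cdot 0 + \sqrt{11} = 0 + \sqrt{11} = \sqrt{11}$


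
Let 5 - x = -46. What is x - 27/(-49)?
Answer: 2526/49 ≈ 51.551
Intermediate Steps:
x = 51 (x = 5 - 1*(-46) = 5 + 46 = 51)
x - 27/(-49) = 51 - 27/(-49) = 51 - 27*(-1)/49 = 51 - 1*(-27/49) = 51 + 27/49 = 2526/49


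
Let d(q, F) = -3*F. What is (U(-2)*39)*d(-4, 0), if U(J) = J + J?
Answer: 0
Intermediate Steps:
U(J) = 2*J
(U(-2)*39)*d(-4, 0) = ((2*(-2))*39)*(-3*0) = -4*39*0 = -156*0 = 0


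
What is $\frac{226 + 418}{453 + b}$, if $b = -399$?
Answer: $\frac{322}{27} \approx 11.926$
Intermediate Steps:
$\frac{226 + 418}{453 + b} = \frac{226 + 418}{453 - 399} = \frac{644}{54} = 644 \cdot \frac{1}{54} = \frac{322}{27}$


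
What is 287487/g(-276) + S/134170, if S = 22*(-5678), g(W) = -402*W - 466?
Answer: 12385330807/7411953310 ≈ 1.6710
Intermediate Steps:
g(W) = -466 - 402*W
S = -124916
287487/g(-276) + S/134170 = 287487/(-466 - 402*(-276)) - 124916/134170 = 287487/(-466 + 110952) - 124916*1/134170 = 287487/110486 - 62458/67085 = 12385330807/7411953310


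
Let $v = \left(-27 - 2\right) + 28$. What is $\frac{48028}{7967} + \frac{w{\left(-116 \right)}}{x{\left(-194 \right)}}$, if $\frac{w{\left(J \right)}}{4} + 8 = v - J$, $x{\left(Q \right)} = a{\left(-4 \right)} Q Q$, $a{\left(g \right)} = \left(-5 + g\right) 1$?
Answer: $\frac{4066206599}{674653527} \approx 6.0271$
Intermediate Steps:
$a{\left(g \right)} = -5 + g$
$v = -1$ ($v = -29 + 28 = -1$)
$x{\left(Q \right)} = - 9 Q^{2}$ ($x{\left(Q \right)} = \left(-5 - 4\right) Q Q = - 9 Q Q = - 9 Q^{2}$)
$w{\left(J \right)} = -36 - 4 J$ ($w{\left(J \right)} = -32 + 4 \left(-1 - J\right) = -32 - \left(4 + 4 J\right) = -36 - 4 J$)
$\frac{48028}{7967} + \frac{w{\left(-116 \right)}}{x{\left(-194 \right)}} = \frac{48028}{7967} + \frac{-36 - -464}{\left(-9\right) \left(-194\right)^{2}} = 48028 \cdot \frac{1}{7967} + \frac{-36 + 464}{\left(-9\right) 37636} = \frac{48028}{7967} + \frac{428}{-338724} = \frac{48028}{7967} + 428 \left(- \frac{1}{338724}\right) = \frac{48028}{7967} - \frac{107}{84681} = \frac{4066206599}{674653527}$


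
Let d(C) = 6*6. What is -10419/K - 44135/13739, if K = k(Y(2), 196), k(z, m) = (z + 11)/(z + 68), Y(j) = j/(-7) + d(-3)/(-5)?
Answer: -101063338081/563299 ≈ -1.7941e+5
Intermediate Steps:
d(C) = 36
Y(j) = -36/5 - j/7 (Y(j) = j/(-7) + 36/(-5) = j*(-⅐) + 36*(-⅕) = -j/7 - 36/5 = -36/5 - j/7)
k(z, m) = (11 + z)/(68 + z)
K = 41/706 (K = (11 + (-36/5 - ⅐*2))/(68 + (-36/5 - ⅐*2)) = (11 + (-36/5 - 2/7))/(68 + (-36/5 - 2/7)) = (11 - 262/35)/(68 - 262/35) = (123/35)/(2118/35) = (35/2118)*(123/35) = 41/706 ≈ 0.058074)
-10419/K - 44135/13739 = -10419/41/706 - 44135/13739 = -10419*706/41 - 44135*1/13739 = -7355814/41 - 44135/13739 = -101063338081/563299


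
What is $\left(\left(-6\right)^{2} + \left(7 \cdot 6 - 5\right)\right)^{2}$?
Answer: $5329$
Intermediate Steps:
$\left(\left(-6\right)^{2} + \left(7 \cdot 6 - 5\right)\right)^{2} = \left(36 + \left(42 - 5\right)\right)^{2} = \left(36 + 37\right)^{2} = 73^{2} = 5329$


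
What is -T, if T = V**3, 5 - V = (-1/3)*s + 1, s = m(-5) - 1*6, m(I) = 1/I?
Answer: -24389/3375 ≈ -7.2264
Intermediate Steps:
s = -31/5 (s = 1/(-5) - 1*6 = -1/5 - 6 = -31/5 ≈ -6.2000)
V = 29/15 (V = 5 - (-1/3*(-31/5) + 1) = 5 - (31/15 + 1) = 5 - 1*46/15 = 5 - 46/15 = 29/15 ≈ 1.9333)
T = 24389/3375 (T = (29/15)**3 = 24389/3375 ≈ 7.2264)
-T = -1*24389/3375 = -24389/3375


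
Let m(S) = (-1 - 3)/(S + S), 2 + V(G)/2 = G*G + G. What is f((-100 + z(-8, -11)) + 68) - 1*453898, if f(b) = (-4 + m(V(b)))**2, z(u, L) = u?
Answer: -1101736814583/2427364 ≈ -4.5388e+5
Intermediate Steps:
V(G) = -4 + 2*G + 2*G**2 (V(G) = -4 + 2*(G*G + G) = -4 + 2*(G**2 + G) = -4 + 2*(G + G**2) = -4 + (2*G + 2*G**2) = -4 + 2*G + 2*G**2)
m(S) = -2/S (m(S) = -4*1/(2*S) = -2/S)
f(b) = (-4 - 2/(-4 + 2*b + 2*b**2))**2
f((-100 + z(-8, -11)) + 68) - 1*453898 = (-7 + 4*((-100 - 8) + 68) + 4*((-100 - 8) + 68)**2)**2/(-2 + ((-100 - 8) + 68) + ((-100 - 8) + 68)**2)**2 - 1*453898 = (-7 + 4*(-108 + 68) + 4*(-108 + 68)**2)**2/(-2 + (-108 + 68) + (-108 + 68)**2)**2 - 453898 = (-7 + 4*(-40) + 4*(-40)**2)**2/(-2 - 40 + (-40)**2)**2 - 453898 = (-7 - 160 + 4*1600)**2/(-2 - 40 + 1600)**2 - 453898 = (-7 - 160 + 6400)**2/1558**2 - 453898 = 6233**2*(1/2427364) - 453898 = 38850289*(1/2427364) - 453898 = 38850289/2427364 - 453898 = -1101736814583/2427364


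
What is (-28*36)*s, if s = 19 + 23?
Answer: -42336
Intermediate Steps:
s = 42
(-28*36)*s = -28*36*42 = -1008*42 = -42336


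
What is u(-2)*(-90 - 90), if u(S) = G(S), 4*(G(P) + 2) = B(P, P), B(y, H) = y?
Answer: 450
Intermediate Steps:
G(P) = -2 + P/4
u(S) = -2 + S/4
u(-2)*(-90 - 90) = (-2 + (¼)*(-2))*(-90 - 90) = (-2 - ½)*(-180) = -5/2*(-180) = 450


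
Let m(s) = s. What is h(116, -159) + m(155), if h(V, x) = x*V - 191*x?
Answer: 12080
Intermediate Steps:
h(V, x) = -191*x + V*x (h(V, x) = V*x - 191*x = -191*x + V*x)
h(116, -159) + m(155) = -159*(-191 + 116) + 155 = -159*(-75) + 155 = 11925 + 155 = 12080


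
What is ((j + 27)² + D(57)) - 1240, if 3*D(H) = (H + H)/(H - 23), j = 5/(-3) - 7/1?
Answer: -138124/153 ≈ -902.77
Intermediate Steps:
j = -26/3 (j = 5*(-⅓) - 7*1 = -5/3 - 7 = -26/3 ≈ -8.6667)
D(H) = 2*H/(3*(-23 + H)) (D(H) = ((H + H)/(H - 23))/3 = ((2*H)/(-23 + H))/3 = (2*H/(-23 + H))/3 = 2*H/(3*(-23 + H)))
((j + 27)² + D(57)) - 1240 = ((-26/3 + 27)² + (⅔)*57/(-23 + 57)) - 1240 = ((55/3)² + (⅔)*57/34) - 1240 = (3025/9 + (⅔)*57*(1/34)) - 1240 = (3025/9 + 19/17) - 1240 = 51596/153 - 1240 = -138124/153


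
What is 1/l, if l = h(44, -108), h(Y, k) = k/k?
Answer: 1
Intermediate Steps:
h(Y, k) = 1
l = 1
1/l = 1/1 = 1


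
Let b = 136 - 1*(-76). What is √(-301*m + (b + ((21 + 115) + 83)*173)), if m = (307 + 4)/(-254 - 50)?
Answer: √221838433/76 ≈ 195.98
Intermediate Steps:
b = 212 (b = 136 + 76 = 212)
m = -311/304 (m = 311/(-304) = 311*(-1/304) = -311/304 ≈ -1.0230)
√(-301*m + (b + ((21 + 115) + 83)*173)) = √(-301*(-311/304) + (212 + ((21 + 115) + 83)*173)) = √(93611/304 + (212 + (136 + 83)*173)) = √(93611/304 + (212 + 219*173)) = √(93611/304 + (212 + 37887)) = √(93611/304 + 38099) = √(11675707/304) = √221838433/76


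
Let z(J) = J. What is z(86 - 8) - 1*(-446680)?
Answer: 446758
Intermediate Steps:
z(86 - 8) - 1*(-446680) = (86 - 8) - 1*(-446680) = 78 + 446680 = 446758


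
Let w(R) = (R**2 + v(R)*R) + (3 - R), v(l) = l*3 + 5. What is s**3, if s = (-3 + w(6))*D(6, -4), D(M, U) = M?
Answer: 1024192512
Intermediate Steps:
v(l) = 5 + 3*l (v(l) = 3*l + 5 = 5 + 3*l)
w(R) = 3 + R**2 - R + R*(5 + 3*R) (w(R) = (R**2 + (5 + 3*R)*R) + (3 - R) = (R**2 + R*(5 + 3*R)) + (3 - R) = 3 + R**2 - R + R*(5 + 3*R))
s = 1008 (s = (-3 + (3 + 4*6 + 4*6**2))*6 = (-3 + (3 + 24 + 4*36))*6 = (-3 + (3 + 24 + 144))*6 = (-3 + 171)*6 = 168*6 = 1008)
s**3 = 1008**3 = 1024192512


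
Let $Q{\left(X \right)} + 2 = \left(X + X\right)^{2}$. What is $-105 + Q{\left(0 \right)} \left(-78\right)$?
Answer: $51$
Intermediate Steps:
$Q{\left(X \right)} = -2 + 4 X^{2}$ ($Q{\left(X \right)} = -2 + \left(X + X\right)^{2} = -2 + \left(2 X\right)^{2} = -2 + 4 X^{2}$)
$-105 + Q{\left(0 \right)} \left(-78\right) = -105 + \left(-2 + 4 \cdot 0^{2}\right) \left(-78\right) = -105 + \left(-2 + 4 \cdot 0\right) \left(-78\right) = -105 + \left(-2 + 0\right) \left(-78\right) = -105 - -156 = -105 + 156 = 51$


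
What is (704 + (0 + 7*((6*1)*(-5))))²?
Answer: 244036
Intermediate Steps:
(704 + (0 + 7*((6*1)*(-5))))² = (704 + (0 + 7*(6*(-5))))² = (704 + (0 + 7*(-30)))² = (704 + (0 - 210))² = (704 - 210)² = 494² = 244036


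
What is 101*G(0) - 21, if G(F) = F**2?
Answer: -21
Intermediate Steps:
101*G(0) - 21 = 101*0**2 - 21 = 101*0 - 21 = 0 - 21 = -21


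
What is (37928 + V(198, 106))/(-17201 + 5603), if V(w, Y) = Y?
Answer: -6339/1933 ≈ -3.2794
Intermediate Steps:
(37928 + V(198, 106))/(-17201 + 5603) = (37928 + 106)/(-17201 + 5603) = 38034/(-11598) = 38034*(-1/11598) = -6339/1933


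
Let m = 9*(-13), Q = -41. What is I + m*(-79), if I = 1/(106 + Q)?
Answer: 600796/65 ≈ 9243.0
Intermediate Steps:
m = -117
I = 1/65 (I = 1/(106 - 41) = 1/65 ≈ 0.015385)
I + m*(-79) = 1/65 - 117*(-79) = 1/65 + 9243 = 600796/65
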